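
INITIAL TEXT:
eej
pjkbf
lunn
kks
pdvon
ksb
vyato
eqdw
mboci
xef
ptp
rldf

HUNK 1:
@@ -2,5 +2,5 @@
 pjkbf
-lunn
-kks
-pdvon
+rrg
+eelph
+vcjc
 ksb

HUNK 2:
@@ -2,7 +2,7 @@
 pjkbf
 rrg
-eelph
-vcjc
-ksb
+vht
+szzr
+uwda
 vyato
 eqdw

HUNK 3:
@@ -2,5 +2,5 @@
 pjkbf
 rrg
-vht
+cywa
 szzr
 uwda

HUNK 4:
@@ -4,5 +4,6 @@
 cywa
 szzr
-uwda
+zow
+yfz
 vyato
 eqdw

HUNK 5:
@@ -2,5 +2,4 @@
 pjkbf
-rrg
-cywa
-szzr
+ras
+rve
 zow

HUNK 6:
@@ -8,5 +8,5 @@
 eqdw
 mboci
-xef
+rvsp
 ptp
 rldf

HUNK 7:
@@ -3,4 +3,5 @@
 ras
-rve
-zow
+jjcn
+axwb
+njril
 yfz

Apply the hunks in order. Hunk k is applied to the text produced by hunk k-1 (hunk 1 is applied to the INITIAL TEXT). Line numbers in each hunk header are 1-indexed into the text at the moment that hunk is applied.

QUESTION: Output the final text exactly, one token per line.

Answer: eej
pjkbf
ras
jjcn
axwb
njril
yfz
vyato
eqdw
mboci
rvsp
ptp
rldf

Derivation:
Hunk 1: at line 2 remove [lunn,kks,pdvon] add [rrg,eelph,vcjc] -> 12 lines: eej pjkbf rrg eelph vcjc ksb vyato eqdw mboci xef ptp rldf
Hunk 2: at line 2 remove [eelph,vcjc,ksb] add [vht,szzr,uwda] -> 12 lines: eej pjkbf rrg vht szzr uwda vyato eqdw mboci xef ptp rldf
Hunk 3: at line 2 remove [vht] add [cywa] -> 12 lines: eej pjkbf rrg cywa szzr uwda vyato eqdw mboci xef ptp rldf
Hunk 4: at line 4 remove [uwda] add [zow,yfz] -> 13 lines: eej pjkbf rrg cywa szzr zow yfz vyato eqdw mboci xef ptp rldf
Hunk 5: at line 2 remove [rrg,cywa,szzr] add [ras,rve] -> 12 lines: eej pjkbf ras rve zow yfz vyato eqdw mboci xef ptp rldf
Hunk 6: at line 8 remove [xef] add [rvsp] -> 12 lines: eej pjkbf ras rve zow yfz vyato eqdw mboci rvsp ptp rldf
Hunk 7: at line 3 remove [rve,zow] add [jjcn,axwb,njril] -> 13 lines: eej pjkbf ras jjcn axwb njril yfz vyato eqdw mboci rvsp ptp rldf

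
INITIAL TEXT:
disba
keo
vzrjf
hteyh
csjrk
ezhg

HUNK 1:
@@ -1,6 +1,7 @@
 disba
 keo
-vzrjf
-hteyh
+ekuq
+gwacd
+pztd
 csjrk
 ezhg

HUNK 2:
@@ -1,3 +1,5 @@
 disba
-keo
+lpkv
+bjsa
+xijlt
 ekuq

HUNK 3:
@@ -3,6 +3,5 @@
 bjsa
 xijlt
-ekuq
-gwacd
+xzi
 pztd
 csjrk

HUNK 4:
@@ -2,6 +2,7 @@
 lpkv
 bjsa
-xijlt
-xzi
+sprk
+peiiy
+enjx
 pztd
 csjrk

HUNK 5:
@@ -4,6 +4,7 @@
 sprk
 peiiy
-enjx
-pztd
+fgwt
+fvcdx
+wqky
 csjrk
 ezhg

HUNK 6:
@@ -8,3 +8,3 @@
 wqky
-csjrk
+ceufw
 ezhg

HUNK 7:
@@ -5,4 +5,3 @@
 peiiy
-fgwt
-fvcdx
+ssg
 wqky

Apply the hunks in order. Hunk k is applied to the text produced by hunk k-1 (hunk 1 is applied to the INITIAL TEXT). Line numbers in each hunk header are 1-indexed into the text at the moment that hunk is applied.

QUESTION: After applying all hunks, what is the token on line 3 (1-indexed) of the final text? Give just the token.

Answer: bjsa

Derivation:
Hunk 1: at line 1 remove [vzrjf,hteyh] add [ekuq,gwacd,pztd] -> 7 lines: disba keo ekuq gwacd pztd csjrk ezhg
Hunk 2: at line 1 remove [keo] add [lpkv,bjsa,xijlt] -> 9 lines: disba lpkv bjsa xijlt ekuq gwacd pztd csjrk ezhg
Hunk 3: at line 3 remove [ekuq,gwacd] add [xzi] -> 8 lines: disba lpkv bjsa xijlt xzi pztd csjrk ezhg
Hunk 4: at line 2 remove [xijlt,xzi] add [sprk,peiiy,enjx] -> 9 lines: disba lpkv bjsa sprk peiiy enjx pztd csjrk ezhg
Hunk 5: at line 4 remove [enjx,pztd] add [fgwt,fvcdx,wqky] -> 10 lines: disba lpkv bjsa sprk peiiy fgwt fvcdx wqky csjrk ezhg
Hunk 6: at line 8 remove [csjrk] add [ceufw] -> 10 lines: disba lpkv bjsa sprk peiiy fgwt fvcdx wqky ceufw ezhg
Hunk 7: at line 5 remove [fgwt,fvcdx] add [ssg] -> 9 lines: disba lpkv bjsa sprk peiiy ssg wqky ceufw ezhg
Final line 3: bjsa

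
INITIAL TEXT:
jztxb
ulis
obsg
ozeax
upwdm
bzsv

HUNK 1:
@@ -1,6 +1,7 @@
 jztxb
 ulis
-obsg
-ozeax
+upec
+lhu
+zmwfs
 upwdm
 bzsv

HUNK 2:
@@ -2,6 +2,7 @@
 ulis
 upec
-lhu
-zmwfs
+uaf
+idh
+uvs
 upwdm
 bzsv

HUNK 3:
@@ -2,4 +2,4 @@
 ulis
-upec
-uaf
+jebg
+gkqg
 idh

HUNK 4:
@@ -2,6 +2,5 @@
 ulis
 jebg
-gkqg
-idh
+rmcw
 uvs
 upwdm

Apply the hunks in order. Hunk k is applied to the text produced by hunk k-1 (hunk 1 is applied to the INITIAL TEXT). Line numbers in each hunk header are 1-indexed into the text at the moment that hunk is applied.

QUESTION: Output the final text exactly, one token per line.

Answer: jztxb
ulis
jebg
rmcw
uvs
upwdm
bzsv

Derivation:
Hunk 1: at line 1 remove [obsg,ozeax] add [upec,lhu,zmwfs] -> 7 lines: jztxb ulis upec lhu zmwfs upwdm bzsv
Hunk 2: at line 2 remove [lhu,zmwfs] add [uaf,idh,uvs] -> 8 lines: jztxb ulis upec uaf idh uvs upwdm bzsv
Hunk 3: at line 2 remove [upec,uaf] add [jebg,gkqg] -> 8 lines: jztxb ulis jebg gkqg idh uvs upwdm bzsv
Hunk 4: at line 2 remove [gkqg,idh] add [rmcw] -> 7 lines: jztxb ulis jebg rmcw uvs upwdm bzsv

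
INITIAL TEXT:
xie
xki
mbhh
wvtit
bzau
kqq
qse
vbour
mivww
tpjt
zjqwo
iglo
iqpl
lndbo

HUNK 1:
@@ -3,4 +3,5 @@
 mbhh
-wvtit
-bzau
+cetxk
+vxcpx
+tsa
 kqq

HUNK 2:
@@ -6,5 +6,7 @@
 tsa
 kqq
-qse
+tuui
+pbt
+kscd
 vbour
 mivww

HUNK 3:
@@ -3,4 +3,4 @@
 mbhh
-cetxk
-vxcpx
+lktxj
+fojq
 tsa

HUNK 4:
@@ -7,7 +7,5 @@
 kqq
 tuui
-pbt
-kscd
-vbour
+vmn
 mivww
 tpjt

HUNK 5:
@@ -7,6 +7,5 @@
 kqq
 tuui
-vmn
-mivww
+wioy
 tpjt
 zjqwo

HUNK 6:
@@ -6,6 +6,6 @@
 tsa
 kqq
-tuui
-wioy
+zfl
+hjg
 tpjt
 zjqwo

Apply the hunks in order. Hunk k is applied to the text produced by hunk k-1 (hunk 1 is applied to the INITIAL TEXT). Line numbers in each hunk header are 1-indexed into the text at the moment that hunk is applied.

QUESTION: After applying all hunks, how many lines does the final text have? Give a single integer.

Hunk 1: at line 3 remove [wvtit,bzau] add [cetxk,vxcpx,tsa] -> 15 lines: xie xki mbhh cetxk vxcpx tsa kqq qse vbour mivww tpjt zjqwo iglo iqpl lndbo
Hunk 2: at line 6 remove [qse] add [tuui,pbt,kscd] -> 17 lines: xie xki mbhh cetxk vxcpx tsa kqq tuui pbt kscd vbour mivww tpjt zjqwo iglo iqpl lndbo
Hunk 3: at line 3 remove [cetxk,vxcpx] add [lktxj,fojq] -> 17 lines: xie xki mbhh lktxj fojq tsa kqq tuui pbt kscd vbour mivww tpjt zjqwo iglo iqpl lndbo
Hunk 4: at line 7 remove [pbt,kscd,vbour] add [vmn] -> 15 lines: xie xki mbhh lktxj fojq tsa kqq tuui vmn mivww tpjt zjqwo iglo iqpl lndbo
Hunk 5: at line 7 remove [vmn,mivww] add [wioy] -> 14 lines: xie xki mbhh lktxj fojq tsa kqq tuui wioy tpjt zjqwo iglo iqpl lndbo
Hunk 6: at line 6 remove [tuui,wioy] add [zfl,hjg] -> 14 lines: xie xki mbhh lktxj fojq tsa kqq zfl hjg tpjt zjqwo iglo iqpl lndbo
Final line count: 14

Answer: 14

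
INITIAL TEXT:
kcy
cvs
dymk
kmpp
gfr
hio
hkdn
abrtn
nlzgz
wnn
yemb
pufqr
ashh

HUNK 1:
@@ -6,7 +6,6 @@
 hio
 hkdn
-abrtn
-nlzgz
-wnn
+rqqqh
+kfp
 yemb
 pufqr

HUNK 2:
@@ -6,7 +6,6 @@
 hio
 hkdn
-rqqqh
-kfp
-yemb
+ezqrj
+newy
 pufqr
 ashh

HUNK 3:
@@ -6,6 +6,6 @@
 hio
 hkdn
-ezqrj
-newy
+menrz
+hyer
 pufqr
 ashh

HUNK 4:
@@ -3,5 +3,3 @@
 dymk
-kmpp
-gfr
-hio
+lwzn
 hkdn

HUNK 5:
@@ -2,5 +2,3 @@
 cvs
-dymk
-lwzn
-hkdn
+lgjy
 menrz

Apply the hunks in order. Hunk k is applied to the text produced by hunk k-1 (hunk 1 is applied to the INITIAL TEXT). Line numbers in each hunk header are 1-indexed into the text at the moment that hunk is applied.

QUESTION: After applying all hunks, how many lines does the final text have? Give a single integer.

Answer: 7

Derivation:
Hunk 1: at line 6 remove [abrtn,nlzgz,wnn] add [rqqqh,kfp] -> 12 lines: kcy cvs dymk kmpp gfr hio hkdn rqqqh kfp yemb pufqr ashh
Hunk 2: at line 6 remove [rqqqh,kfp,yemb] add [ezqrj,newy] -> 11 lines: kcy cvs dymk kmpp gfr hio hkdn ezqrj newy pufqr ashh
Hunk 3: at line 6 remove [ezqrj,newy] add [menrz,hyer] -> 11 lines: kcy cvs dymk kmpp gfr hio hkdn menrz hyer pufqr ashh
Hunk 4: at line 3 remove [kmpp,gfr,hio] add [lwzn] -> 9 lines: kcy cvs dymk lwzn hkdn menrz hyer pufqr ashh
Hunk 5: at line 2 remove [dymk,lwzn,hkdn] add [lgjy] -> 7 lines: kcy cvs lgjy menrz hyer pufqr ashh
Final line count: 7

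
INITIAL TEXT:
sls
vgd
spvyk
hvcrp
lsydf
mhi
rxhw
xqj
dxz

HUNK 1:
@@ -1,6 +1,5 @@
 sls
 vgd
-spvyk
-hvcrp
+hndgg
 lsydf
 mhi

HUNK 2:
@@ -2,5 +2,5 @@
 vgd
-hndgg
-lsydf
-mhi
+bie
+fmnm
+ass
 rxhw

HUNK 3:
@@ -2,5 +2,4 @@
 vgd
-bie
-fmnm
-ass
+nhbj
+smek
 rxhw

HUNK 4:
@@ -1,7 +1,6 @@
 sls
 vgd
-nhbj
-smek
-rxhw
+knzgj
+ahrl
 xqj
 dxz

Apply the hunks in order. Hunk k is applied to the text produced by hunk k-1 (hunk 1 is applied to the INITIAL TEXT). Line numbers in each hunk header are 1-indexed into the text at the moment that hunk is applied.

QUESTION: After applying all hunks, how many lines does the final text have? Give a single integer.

Answer: 6

Derivation:
Hunk 1: at line 1 remove [spvyk,hvcrp] add [hndgg] -> 8 lines: sls vgd hndgg lsydf mhi rxhw xqj dxz
Hunk 2: at line 2 remove [hndgg,lsydf,mhi] add [bie,fmnm,ass] -> 8 lines: sls vgd bie fmnm ass rxhw xqj dxz
Hunk 3: at line 2 remove [bie,fmnm,ass] add [nhbj,smek] -> 7 lines: sls vgd nhbj smek rxhw xqj dxz
Hunk 4: at line 1 remove [nhbj,smek,rxhw] add [knzgj,ahrl] -> 6 lines: sls vgd knzgj ahrl xqj dxz
Final line count: 6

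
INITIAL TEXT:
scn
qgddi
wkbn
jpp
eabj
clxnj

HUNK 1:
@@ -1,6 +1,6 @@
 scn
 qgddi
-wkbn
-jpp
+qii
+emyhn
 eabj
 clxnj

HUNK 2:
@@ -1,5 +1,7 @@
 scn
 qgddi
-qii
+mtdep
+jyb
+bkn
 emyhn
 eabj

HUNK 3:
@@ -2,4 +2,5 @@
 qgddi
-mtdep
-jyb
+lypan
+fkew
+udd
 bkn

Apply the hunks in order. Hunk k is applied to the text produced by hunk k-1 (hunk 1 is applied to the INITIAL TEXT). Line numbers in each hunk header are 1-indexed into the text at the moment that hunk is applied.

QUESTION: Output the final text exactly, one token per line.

Answer: scn
qgddi
lypan
fkew
udd
bkn
emyhn
eabj
clxnj

Derivation:
Hunk 1: at line 1 remove [wkbn,jpp] add [qii,emyhn] -> 6 lines: scn qgddi qii emyhn eabj clxnj
Hunk 2: at line 1 remove [qii] add [mtdep,jyb,bkn] -> 8 lines: scn qgddi mtdep jyb bkn emyhn eabj clxnj
Hunk 3: at line 2 remove [mtdep,jyb] add [lypan,fkew,udd] -> 9 lines: scn qgddi lypan fkew udd bkn emyhn eabj clxnj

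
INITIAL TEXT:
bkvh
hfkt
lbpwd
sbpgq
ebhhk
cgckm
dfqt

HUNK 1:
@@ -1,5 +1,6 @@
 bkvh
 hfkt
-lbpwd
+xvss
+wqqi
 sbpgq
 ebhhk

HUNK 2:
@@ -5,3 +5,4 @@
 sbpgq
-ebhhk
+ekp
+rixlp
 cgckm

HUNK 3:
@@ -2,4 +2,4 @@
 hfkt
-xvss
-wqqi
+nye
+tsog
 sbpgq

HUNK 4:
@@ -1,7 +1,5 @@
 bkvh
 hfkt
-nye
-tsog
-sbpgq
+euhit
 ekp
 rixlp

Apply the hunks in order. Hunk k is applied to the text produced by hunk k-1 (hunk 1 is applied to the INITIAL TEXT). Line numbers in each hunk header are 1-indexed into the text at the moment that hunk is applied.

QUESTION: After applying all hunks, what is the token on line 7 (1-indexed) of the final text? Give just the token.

Answer: dfqt

Derivation:
Hunk 1: at line 1 remove [lbpwd] add [xvss,wqqi] -> 8 lines: bkvh hfkt xvss wqqi sbpgq ebhhk cgckm dfqt
Hunk 2: at line 5 remove [ebhhk] add [ekp,rixlp] -> 9 lines: bkvh hfkt xvss wqqi sbpgq ekp rixlp cgckm dfqt
Hunk 3: at line 2 remove [xvss,wqqi] add [nye,tsog] -> 9 lines: bkvh hfkt nye tsog sbpgq ekp rixlp cgckm dfqt
Hunk 4: at line 1 remove [nye,tsog,sbpgq] add [euhit] -> 7 lines: bkvh hfkt euhit ekp rixlp cgckm dfqt
Final line 7: dfqt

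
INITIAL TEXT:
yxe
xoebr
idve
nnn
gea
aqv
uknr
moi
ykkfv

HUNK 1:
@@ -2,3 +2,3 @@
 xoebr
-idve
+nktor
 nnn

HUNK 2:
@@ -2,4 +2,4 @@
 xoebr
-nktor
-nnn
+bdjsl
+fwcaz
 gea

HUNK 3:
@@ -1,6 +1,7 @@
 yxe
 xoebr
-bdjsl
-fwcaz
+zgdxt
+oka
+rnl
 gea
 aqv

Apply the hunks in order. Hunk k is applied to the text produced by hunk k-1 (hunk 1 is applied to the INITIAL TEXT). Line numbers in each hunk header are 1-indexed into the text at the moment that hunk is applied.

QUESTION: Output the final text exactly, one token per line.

Answer: yxe
xoebr
zgdxt
oka
rnl
gea
aqv
uknr
moi
ykkfv

Derivation:
Hunk 1: at line 2 remove [idve] add [nktor] -> 9 lines: yxe xoebr nktor nnn gea aqv uknr moi ykkfv
Hunk 2: at line 2 remove [nktor,nnn] add [bdjsl,fwcaz] -> 9 lines: yxe xoebr bdjsl fwcaz gea aqv uknr moi ykkfv
Hunk 3: at line 1 remove [bdjsl,fwcaz] add [zgdxt,oka,rnl] -> 10 lines: yxe xoebr zgdxt oka rnl gea aqv uknr moi ykkfv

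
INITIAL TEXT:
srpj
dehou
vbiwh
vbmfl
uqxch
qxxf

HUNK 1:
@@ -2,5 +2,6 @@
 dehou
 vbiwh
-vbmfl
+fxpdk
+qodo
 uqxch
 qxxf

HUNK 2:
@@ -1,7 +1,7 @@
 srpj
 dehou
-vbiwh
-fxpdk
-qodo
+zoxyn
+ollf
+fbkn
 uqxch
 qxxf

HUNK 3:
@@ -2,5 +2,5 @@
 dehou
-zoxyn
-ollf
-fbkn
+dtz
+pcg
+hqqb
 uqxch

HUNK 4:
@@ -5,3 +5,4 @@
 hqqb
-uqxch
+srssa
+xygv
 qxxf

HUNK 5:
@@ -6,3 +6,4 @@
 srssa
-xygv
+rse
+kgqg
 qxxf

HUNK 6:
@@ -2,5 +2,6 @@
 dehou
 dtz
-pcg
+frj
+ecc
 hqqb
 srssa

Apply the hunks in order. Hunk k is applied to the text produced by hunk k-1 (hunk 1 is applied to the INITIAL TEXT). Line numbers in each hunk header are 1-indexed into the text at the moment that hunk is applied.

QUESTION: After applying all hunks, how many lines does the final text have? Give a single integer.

Hunk 1: at line 2 remove [vbmfl] add [fxpdk,qodo] -> 7 lines: srpj dehou vbiwh fxpdk qodo uqxch qxxf
Hunk 2: at line 1 remove [vbiwh,fxpdk,qodo] add [zoxyn,ollf,fbkn] -> 7 lines: srpj dehou zoxyn ollf fbkn uqxch qxxf
Hunk 3: at line 2 remove [zoxyn,ollf,fbkn] add [dtz,pcg,hqqb] -> 7 lines: srpj dehou dtz pcg hqqb uqxch qxxf
Hunk 4: at line 5 remove [uqxch] add [srssa,xygv] -> 8 lines: srpj dehou dtz pcg hqqb srssa xygv qxxf
Hunk 5: at line 6 remove [xygv] add [rse,kgqg] -> 9 lines: srpj dehou dtz pcg hqqb srssa rse kgqg qxxf
Hunk 6: at line 2 remove [pcg] add [frj,ecc] -> 10 lines: srpj dehou dtz frj ecc hqqb srssa rse kgqg qxxf
Final line count: 10

Answer: 10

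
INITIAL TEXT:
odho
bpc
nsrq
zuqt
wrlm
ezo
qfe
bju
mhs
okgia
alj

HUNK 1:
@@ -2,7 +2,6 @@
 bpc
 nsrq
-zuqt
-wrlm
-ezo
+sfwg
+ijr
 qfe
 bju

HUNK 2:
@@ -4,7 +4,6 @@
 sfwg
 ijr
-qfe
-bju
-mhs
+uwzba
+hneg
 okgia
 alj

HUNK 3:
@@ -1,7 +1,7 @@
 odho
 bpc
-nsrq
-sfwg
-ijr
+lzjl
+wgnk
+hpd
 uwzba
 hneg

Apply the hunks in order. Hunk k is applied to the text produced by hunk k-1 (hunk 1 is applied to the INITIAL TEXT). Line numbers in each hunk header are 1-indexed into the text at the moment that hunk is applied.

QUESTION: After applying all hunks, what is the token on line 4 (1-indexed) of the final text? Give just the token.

Hunk 1: at line 2 remove [zuqt,wrlm,ezo] add [sfwg,ijr] -> 10 lines: odho bpc nsrq sfwg ijr qfe bju mhs okgia alj
Hunk 2: at line 4 remove [qfe,bju,mhs] add [uwzba,hneg] -> 9 lines: odho bpc nsrq sfwg ijr uwzba hneg okgia alj
Hunk 3: at line 1 remove [nsrq,sfwg,ijr] add [lzjl,wgnk,hpd] -> 9 lines: odho bpc lzjl wgnk hpd uwzba hneg okgia alj
Final line 4: wgnk

Answer: wgnk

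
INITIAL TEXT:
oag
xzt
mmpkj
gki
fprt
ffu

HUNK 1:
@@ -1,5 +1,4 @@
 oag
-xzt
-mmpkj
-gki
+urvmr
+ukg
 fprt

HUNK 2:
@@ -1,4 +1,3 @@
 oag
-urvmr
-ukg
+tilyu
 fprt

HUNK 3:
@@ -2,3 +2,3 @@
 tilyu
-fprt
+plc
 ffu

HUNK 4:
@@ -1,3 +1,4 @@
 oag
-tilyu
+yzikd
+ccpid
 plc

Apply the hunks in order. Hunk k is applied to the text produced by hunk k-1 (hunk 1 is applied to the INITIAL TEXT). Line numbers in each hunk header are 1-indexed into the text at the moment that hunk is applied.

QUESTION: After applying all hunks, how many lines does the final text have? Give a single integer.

Answer: 5

Derivation:
Hunk 1: at line 1 remove [xzt,mmpkj,gki] add [urvmr,ukg] -> 5 lines: oag urvmr ukg fprt ffu
Hunk 2: at line 1 remove [urvmr,ukg] add [tilyu] -> 4 lines: oag tilyu fprt ffu
Hunk 3: at line 2 remove [fprt] add [plc] -> 4 lines: oag tilyu plc ffu
Hunk 4: at line 1 remove [tilyu] add [yzikd,ccpid] -> 5 lines: oag yzikd ccpid plc ffu
Final line count: 5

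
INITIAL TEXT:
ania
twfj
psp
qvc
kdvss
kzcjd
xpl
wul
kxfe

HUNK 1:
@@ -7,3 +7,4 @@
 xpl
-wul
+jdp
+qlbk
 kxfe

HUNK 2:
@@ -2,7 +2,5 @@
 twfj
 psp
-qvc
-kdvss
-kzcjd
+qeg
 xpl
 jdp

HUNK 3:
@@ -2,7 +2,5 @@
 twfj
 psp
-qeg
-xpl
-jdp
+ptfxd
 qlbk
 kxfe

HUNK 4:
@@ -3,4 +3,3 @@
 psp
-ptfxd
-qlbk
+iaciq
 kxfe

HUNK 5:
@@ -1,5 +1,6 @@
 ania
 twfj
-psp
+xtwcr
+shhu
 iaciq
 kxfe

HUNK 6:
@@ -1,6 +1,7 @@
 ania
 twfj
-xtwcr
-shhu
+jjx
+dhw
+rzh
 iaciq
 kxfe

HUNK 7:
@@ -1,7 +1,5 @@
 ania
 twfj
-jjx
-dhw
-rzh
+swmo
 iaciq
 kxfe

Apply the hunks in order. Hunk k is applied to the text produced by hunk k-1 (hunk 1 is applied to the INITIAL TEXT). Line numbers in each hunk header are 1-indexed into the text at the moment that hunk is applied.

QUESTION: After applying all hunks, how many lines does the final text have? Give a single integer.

Hunk 1: at line 7 remove [wul] add [jdp,qlbk] -> 10 lines: ania twfj psp qvc kdvss kzcjd xpl jdp qlbk kxfe
Hunk 2: at line 2 remove [qvc,kdvss,kzcjd] add [qeg] -> 8 lines: ania twfj psp qeg xpl jdp qlbk kxfe
Hunk 3: at line 2 remove [qeg,xpl,jdp] add [ptfxd] -> 6 lines: ania twfj psp ptfxd qlbk kxfe
Hunk 4: at line 3 remove [ptfxd,qlbk] add [iaciq] -> 5 lines: ania twfj psp iaciq kxfe
Hunk 5: at line 1 remove [psp] add [xtwcr,shhu] -> 6 lines: ania twfj xtwcr shhu iaciq kxfe
Hunk 6: at line 1 remove [xtwcr,shhu] add [jjx,dhw,rzh] -> 7 lines: ania twfj jjx dhw rzh iaciq kxfe
Hunk 7: at line 1 remove [jjx,dhw,rzh] add [swmo] -> 5 lines: ania twfj swmo iaciq kxfe
Final line count: 5

Answer: 5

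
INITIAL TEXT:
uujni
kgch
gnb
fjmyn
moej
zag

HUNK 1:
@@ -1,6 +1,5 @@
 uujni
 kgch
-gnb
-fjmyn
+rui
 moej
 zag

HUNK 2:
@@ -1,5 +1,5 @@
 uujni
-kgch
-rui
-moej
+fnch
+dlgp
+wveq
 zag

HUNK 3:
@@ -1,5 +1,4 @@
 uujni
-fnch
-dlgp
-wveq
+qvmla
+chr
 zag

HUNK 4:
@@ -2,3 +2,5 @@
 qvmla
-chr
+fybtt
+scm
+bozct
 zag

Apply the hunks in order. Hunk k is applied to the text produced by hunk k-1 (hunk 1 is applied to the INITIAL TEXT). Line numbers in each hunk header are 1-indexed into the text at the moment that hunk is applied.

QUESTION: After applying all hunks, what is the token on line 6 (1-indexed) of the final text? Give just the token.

Hunk 1: at line 1 remove [gnb,fjmyn] add [rui] -> 5 lines: uujni kgch rui moej zag
Hunk 2: at line 1 remove [kgch,rui,moej] add [fnch,dlgp,wveq] -> 5 lines: uujni fnch dlgp wveq zag
Hunk 3: at line 1 remove [fnch,dlgp,wveq] add [qvmla,chr] -> 4 lines: uujni qvmla chr zag
Hunk 4: at line 2 remove [chr] add [fybtt,scm,bozct] -> 6 lines: uujni qvmla fybtt scm bozct zag
Final line 6: zag

Answer: zag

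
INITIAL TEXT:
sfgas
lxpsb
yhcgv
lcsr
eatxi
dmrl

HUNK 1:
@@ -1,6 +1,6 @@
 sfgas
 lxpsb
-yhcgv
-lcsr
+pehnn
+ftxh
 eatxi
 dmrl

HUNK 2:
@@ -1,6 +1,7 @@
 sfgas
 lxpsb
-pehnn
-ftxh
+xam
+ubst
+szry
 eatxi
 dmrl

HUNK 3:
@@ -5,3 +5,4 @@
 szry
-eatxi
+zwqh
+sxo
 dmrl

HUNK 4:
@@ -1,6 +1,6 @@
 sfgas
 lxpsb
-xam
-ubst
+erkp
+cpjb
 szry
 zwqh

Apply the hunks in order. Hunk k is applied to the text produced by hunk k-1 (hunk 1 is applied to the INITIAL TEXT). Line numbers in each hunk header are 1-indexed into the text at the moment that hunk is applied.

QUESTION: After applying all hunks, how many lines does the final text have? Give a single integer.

Hunk 1: at line 1 remove [yhcgv,lcsr] add [pehnn,ftxh] -> 6 lines: sfgas lxpsb pehnn ftxh eatxi dmrl
Hunk 2: at line 1 remove [pehnn,ftxh] add [xam,ubst,szry] -> 7 lines: sfgas lxpsb xam ubst szry eatxi dmrl
Hunk 3: at line 5 remove [eatxi] add [zwqh,sxo] -> 8 lines: sfgas lxpsb xam ubst szry zwqh sxo dmrl
Hunk 4: at line 1 remove [xam,ubst] add [erkp,cpjb] -> 8 lines: sfgas lxpsb erkp cpjb szry zwqh sxo dmrl
Final line count: 8

Answer: 8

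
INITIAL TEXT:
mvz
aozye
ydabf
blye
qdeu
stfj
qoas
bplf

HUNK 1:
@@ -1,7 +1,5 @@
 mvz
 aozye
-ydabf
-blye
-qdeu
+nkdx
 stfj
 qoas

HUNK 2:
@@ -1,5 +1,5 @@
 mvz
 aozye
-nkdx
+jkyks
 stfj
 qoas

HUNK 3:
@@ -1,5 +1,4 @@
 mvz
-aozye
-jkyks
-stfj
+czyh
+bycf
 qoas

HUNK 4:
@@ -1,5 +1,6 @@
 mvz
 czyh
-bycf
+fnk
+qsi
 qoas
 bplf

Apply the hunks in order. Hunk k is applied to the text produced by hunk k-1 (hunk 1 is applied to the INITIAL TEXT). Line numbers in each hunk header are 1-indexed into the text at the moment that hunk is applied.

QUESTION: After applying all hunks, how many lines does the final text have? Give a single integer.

Hunk 1: at line 1 remove [ydabf,blye,qdeu] add [nkdx] -> 6 lines: mvz aozye nkdx stfj qoas bplf
Hunk 2: at line 1 remove [nkdx] add [jkyks] -> 6 lines: mvz aozye jkyks stfj qoas bplf
Hunk 3: at line 1 remove [aozye,jkyks,stfj] add [czyh,bycf] -> 5 lines: mvz czyh bycf qoas bplf
Hunk 4: at line 1 remove [bycf] add [fnk,qsi] -> 6 lines: mvz czyh fnk qsi qoas bplf
Final line count: 6

Answer: 6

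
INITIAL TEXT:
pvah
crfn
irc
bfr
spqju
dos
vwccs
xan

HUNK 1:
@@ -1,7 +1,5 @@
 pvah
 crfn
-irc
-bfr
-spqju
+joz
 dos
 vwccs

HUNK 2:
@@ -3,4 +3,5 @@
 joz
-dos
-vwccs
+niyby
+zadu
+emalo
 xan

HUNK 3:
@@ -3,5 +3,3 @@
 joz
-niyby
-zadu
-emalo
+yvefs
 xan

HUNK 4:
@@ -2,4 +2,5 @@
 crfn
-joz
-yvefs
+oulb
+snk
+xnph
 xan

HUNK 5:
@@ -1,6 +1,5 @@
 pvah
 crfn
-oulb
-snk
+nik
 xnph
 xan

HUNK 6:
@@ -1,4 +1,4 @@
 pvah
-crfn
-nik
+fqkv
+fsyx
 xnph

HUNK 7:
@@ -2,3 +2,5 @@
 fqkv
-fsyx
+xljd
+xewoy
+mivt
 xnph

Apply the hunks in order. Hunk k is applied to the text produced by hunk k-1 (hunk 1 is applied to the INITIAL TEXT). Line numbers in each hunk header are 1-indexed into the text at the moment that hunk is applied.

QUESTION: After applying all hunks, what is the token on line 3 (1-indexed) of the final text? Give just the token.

Hunk 1: at line 1 remove [irc,bfr,spqju] add [joz] -> 6 lines: pvah crfn joz dos vwccs xan
Hunk 2: at line 3 remove [dos,vwccs] add [niyby,zadu,emalo] -> 7 lines: pvah crfn joz niyby zadu emalo xan
Hunk 3: at line 3 remove [niyby,zadu,emalo] add [yvefs] -> 5 lines: pvah crfn joz yvefs xan
Hunk 4: at line 2 remove [joz,yvefs] add [oulb,snk,xnph] -> 6 lines: pvah crfn oulb snk xnph xan
Hunk 5: at line 1 remove [oulb,snk] add [nik] -> 5 lines: pvah crfn nik xnph xan
Hunk 6: at line 1 remove [crfn,nik] add [fqkv,fsyx] -> 5 lines: pvah fqkv fsyx xnph xan
Hunk 7: at line 2 remove [fsyx] add [xljd,xewoy,mivt] -> 7 lines: pvah fqkv xljd xewoy mivt xnph xan
Final line 3: xljd

Answer: xljd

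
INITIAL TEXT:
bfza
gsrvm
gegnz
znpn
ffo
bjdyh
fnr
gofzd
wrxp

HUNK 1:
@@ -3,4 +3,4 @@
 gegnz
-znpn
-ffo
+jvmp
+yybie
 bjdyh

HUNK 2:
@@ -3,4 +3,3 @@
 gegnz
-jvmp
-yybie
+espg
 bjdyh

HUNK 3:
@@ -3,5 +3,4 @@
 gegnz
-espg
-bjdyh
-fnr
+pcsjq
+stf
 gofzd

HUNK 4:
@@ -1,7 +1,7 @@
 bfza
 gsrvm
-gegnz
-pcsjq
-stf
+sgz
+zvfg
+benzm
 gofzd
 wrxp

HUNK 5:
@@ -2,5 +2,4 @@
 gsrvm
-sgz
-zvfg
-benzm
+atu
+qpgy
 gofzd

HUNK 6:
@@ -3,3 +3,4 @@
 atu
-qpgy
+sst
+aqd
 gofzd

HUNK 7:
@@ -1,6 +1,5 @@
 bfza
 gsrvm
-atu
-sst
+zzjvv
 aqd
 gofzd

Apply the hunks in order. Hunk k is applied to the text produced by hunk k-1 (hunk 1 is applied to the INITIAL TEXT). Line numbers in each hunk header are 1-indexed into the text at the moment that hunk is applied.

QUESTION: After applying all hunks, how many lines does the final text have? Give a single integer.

Hunk 1: at line 3 remove [znpn,ffo] add [jvmp,yybie] -> 9 lines: bfza gsrvm gegnz jvmp yybie bjdyh fnr gofzd wrxp
Hunk 2: at line 3 remove [jvmp,yybie] add [espg] -> 8 lines: bfza gsrvm gegnz espg bjdyh fnr gofzd wrxp
Hunk 3: at line 3 remove [espg,bjdyh,fnr] add [pcsjq,stf] -> 7 lines: bfza gsrvm gegnz pcsjq stf gofzd wrxp
Hunk 4: at line 1 remove [gegnz,pcsjq,stf] add [sgz,zvfg,benzm] -> 7 lines: bfza gsrvm sgz zvfg benzm gofzd wrxp
Hunk 5: at line 2 remove [sgz,zvfg,benzm] add [atu,qpgy] -> 6 lines: bfza gsrvm atu qpgy gofzd wrxp
Hunk 6: at line 3 remove [qpgy] add [sst,aqd] -> 7 lines: bfza gsrvm atu sst aqd gofzd wrxp
Hunk 7: at line 1 remove [atu,sst] add [zzjvv] -> 6 lines: bfza gsrvm zzjvv aqd gofzd wrxp
Final line count: 6

Answer: 6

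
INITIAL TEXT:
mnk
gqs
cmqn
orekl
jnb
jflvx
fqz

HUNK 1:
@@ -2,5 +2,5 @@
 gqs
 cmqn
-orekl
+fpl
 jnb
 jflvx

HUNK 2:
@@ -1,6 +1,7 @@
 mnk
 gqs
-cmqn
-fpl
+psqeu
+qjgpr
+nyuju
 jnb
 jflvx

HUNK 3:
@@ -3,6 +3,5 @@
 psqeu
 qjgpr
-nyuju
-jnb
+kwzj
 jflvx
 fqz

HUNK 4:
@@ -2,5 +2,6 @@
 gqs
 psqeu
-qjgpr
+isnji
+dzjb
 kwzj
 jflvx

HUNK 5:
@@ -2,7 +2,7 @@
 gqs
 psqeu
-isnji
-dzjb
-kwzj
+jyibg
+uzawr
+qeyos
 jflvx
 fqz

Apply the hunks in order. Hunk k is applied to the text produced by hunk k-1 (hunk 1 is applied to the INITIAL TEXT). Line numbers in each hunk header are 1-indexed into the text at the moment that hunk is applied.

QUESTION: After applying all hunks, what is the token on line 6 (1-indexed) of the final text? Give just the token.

Answer: qeyos

Derivation:
Hunk 1: at line 2 remove [orekl] add [fpl] -> 7 lines: mnk gqs cmqn fpl jnb jflvx fqz
Hunk 2: at line 1 remove [cmqn,fpl] add [psqeu,qjgpr,nyuju] -> 8 lines: mnk gqs psqeu qjgpr nyuju jnb jflvx fqz
Hunk 3: at line 3 remove [nyuju,jnb] add [kwzj] -> 7 lines: mnk gqs psqeu qjgpr kwzj jflvx fqz
Hunk 4: at line 2 remove [qjgpr] add [isnji,dzjb] -> 8 lines: mnk gqs psqeu isnji dzjb kwzj jflvx fqz
Hunk 5: at line 2 remove [isnji,dzjb,kwzj] add [jyibg,uzawr,qeyos] -> 8 lines: mnk gqs psqeu jyibg uzawr qeyos jflvx fqz
Final line 6: qeyos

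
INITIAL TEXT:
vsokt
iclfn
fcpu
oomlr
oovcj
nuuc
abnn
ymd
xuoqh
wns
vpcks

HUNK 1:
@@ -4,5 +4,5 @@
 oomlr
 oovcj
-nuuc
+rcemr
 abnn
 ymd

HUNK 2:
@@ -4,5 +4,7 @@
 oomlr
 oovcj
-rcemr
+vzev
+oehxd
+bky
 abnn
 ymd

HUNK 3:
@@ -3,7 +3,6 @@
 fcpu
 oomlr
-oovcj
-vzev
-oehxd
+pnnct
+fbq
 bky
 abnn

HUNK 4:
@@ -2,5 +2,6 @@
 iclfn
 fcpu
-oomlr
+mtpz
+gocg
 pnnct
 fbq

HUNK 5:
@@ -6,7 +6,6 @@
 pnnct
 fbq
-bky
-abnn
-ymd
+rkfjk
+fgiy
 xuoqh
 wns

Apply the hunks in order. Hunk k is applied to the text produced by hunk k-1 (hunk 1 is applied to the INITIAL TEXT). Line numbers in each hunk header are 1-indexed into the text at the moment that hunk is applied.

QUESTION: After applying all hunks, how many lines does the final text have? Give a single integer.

Hunk 1: at line 4 remove [nuuc] add [rcemr] -> 11 lines: vsokt iclfn fcpu oomlr oovcj rcemr abnn ymd xuoqh wns vpcks
Hunk 2: at line 4 remove [rcemr] add [vzev,oehxd,bky] -> 13 lines: vsokt iclfn fcpu oomlr oovcj vzev oehxd bky abnn ymd xuoqh wns vpcks
Hunk 3: at line 3 remove [oovcj,vzev,oehxd] add [pnnct,fbq] -> 12 lines: vsokt iclfn fcpu oomlr pnnct fbq bky abnn ymd xuoqh wns vpcks
Hunk 4: at line 2 remove [oomlr] add [mtpz,gocg] -> 13 lines: vsokt iclfn fcpu mtpz gocg pnnct fbq bky abnn ymd xuoqh wns vpcks
Hunk 5: at line 6 remove [bky,abnn,ymd] add [rkfjk,fgiy] -> 12 lines: vsokt iclfn fcpu mtpz gocg pnnct fbq rkfjk fgiy xuoqh wns vpcks
Final line count: 12

Answer: 12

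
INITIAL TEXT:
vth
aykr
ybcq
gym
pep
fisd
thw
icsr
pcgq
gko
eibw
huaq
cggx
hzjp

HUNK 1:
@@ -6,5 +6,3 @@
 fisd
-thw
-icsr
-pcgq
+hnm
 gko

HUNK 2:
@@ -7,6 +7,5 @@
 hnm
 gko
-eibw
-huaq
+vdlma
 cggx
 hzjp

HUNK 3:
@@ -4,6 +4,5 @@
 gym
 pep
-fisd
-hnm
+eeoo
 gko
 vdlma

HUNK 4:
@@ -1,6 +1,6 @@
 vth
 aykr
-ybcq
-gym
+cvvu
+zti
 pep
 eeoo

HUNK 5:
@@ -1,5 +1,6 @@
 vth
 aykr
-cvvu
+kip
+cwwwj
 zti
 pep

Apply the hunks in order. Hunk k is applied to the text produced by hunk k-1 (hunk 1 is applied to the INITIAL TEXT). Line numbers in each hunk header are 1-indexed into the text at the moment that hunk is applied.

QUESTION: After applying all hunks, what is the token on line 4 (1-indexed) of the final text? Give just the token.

Answer: cwwwj

Derivation:
Hunk 1: at line 6 remove [thw,icsr,pcgq] add [hnm] -> 12 lines: vth aykr ybcq gym pep fisd hnm gko eibw huaq cggx hzjp
Hunk 2: at line 7 remove [eibw,huaq] add [vdlma] -> 11 lines: vth aykr ybcq gym pep fisd hnm gko vdlma cggx hzjp
Hunk 3: at line 4 remove [fisd,hnm] add [eeoo] -> 10 lines: vth aykr ybcq gym pep eeoo gko vdlma cggx hzjp
Hunk 4: at line 1 remove [ybcq,gym] add [cvvu,zti] -> 10 lines: vth aykr cvvu zti pep eeoo gko vdlma cggx hzjp
Hunk 5: at line 1 remove [cvvu] add [kip,cwwwj] -> 11 lines: vth aykr kip cwwwj zti pep eeoo gko vdlma cggx hzjp
Final line 4: cwwwj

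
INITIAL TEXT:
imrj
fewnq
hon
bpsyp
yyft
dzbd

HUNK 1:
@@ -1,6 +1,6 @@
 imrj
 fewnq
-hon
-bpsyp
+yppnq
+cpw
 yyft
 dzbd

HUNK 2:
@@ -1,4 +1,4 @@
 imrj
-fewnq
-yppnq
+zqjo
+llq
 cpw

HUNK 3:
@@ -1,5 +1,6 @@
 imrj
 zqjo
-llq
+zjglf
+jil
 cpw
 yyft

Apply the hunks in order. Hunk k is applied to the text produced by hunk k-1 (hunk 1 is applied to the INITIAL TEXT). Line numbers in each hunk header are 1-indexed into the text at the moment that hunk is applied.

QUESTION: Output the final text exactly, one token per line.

Hunk 1: at line 1 remove [hon,bpsyp] add [yppnq,cpw] -> 6 lines: imrj fewnq yppnq cpw yyft dzbd
Hunk 2: at line 1 remove [fewnq,yppnq] add [zqjo,llq] -> 6 lines: imrj zqjo llq cpw yyft dzbd
Hunk 3: at line 1 remove [llq] add [zjglf,jil] -> 7 lines: imrj zqjo zjglf jil cpw yyft dzbd

Answer: imrj
zqjo
zjglf
jil
cpw
yyft
dzbd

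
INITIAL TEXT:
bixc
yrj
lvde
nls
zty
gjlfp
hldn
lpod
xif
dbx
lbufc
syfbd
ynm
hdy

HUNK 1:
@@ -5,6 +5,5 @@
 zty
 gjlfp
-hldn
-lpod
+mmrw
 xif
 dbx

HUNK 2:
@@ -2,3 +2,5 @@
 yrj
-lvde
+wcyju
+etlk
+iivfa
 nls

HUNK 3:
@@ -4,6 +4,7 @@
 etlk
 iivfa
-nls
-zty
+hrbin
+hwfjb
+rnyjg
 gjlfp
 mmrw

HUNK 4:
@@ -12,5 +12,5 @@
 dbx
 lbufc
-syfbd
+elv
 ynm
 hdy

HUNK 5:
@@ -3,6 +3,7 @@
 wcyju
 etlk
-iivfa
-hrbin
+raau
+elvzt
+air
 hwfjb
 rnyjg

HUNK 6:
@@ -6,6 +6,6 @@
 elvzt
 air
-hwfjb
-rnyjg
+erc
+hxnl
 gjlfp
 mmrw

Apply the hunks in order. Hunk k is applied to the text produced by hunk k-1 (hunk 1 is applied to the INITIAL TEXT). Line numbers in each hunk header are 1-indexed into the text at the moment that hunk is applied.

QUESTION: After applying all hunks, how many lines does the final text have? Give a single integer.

Answer: 17

Derivation:
Hunk 1: at line 5 remove [hldn,lpod] add [mmrw] -> 13 lines: bixc yrj lvde nls zty gjlfp mmrw xif dbx lbufc syfbd ynm hdy
Hunk 2: at line 2 remove [lvde] add [wcyju,etlk,iivfa] -> 15 lines: bixc yrj wcyju etlk iivfa nls zty gjlfp mmrw xif dbx lbufc syfbd ynm hdy
Hunk 3: at line 4 remove [nls,zty] add [hrbin,hwfjb,rnyjg] -> 16 lines: bixc yrj wcyju etlk iivfa hrbin hwfjb rnyjg gjlfp mmrw xif dbx lbufc syfbd ynm hdy
Hunk 4: at line 12 remove [syfbd] add [elv] -> 16 lines: bixc yrj wcyju etlk iivfa hrbin hwfjb rnyjg gjlfp mmrw xif dbx lbufc elv ynm hdy
Hunk 5: at line 3 remove [iivfa,hrbin] add [raau,elvzt,air] -> 17 lines: bixc yrj wcyju etlk raau elvzt air hwfjb rnyjg gjlfp mmrw xif dbx lbufc elv ynm hdy
Hunk 6: at line 6 remove [hwfjb,rnyjg] add [erc,hxnl] -> 17 lines: bixc yrj wcyju etlk raau elvzt air erc hxnl gjlfp mmrw xif dbx lbufc elv ynm hdy
Final line count: 17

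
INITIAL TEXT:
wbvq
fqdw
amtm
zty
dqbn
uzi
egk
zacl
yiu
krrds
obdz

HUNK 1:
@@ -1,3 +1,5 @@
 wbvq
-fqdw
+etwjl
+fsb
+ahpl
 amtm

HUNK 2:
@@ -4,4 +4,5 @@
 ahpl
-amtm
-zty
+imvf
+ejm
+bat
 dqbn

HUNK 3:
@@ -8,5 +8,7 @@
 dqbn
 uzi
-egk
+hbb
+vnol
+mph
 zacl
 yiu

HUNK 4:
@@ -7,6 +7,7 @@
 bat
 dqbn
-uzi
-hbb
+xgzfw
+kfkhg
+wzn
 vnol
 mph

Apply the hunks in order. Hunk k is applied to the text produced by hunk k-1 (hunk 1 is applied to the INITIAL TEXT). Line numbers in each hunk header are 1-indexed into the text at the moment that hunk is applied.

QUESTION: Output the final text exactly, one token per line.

Hunk 1: at line 1 remove [fqdw] add [etwjl,fsb,ahpl] -> 13 lines: wbvq etwjl fsb ahpl amtm zty dqbn uzi egk zacl yiu krrds obdz
Hunk 2: at line 4 remove [amtm,zty] add [imvf,ejm,bat] -> 14 lines: wbvq etwjl fsb ahpl imvf ejm bat dqbn uzi egk zacl yiu krrds obdz
Hunk 3: at line 8 remove [egk] add [hbb,vnol,mph] -> 16 lines: wbvq etwjl fsb ahpl imvf ejm bat dqbn uzi hbb vnol mph zacl yiu krrds obdz
Hunk 4: at line 7 remove [uzi,hbb] add [xgzfw,kfkhg,wzn] -> 17 lines: wbvq etwjl fsb ahpl imvf ejm bat dqbn xgzfw kfkhg wzn vnol mph zacl yiu krrds obdz

Answer: wbvq
etwjl
fsb
ahpl
imvf
ejm
bat
dqbn
xgzfw
kfkhg
wzn
vnol
mph
zacl
yiu
krrds
obdz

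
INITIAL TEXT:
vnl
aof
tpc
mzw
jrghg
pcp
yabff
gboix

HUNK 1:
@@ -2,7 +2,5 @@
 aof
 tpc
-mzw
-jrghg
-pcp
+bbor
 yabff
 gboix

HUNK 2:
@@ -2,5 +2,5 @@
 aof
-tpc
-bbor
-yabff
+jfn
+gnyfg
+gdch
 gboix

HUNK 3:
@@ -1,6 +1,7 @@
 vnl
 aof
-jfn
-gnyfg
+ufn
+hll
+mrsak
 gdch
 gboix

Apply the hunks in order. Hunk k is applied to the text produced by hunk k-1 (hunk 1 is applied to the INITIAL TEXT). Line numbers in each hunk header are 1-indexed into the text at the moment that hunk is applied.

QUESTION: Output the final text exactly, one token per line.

Answer: vnl
aof
ufn
hll
mrsak
gdch
gboix

Derivation:
Hunk 1: at line 2 remove [mzw,jrghg,pcp] add [bbor] -> 6 lines: vnl aof tpc bbor yabff gboix
Hunk 2: at line 2 remove [tpc,bbor,yabff] add [jfn,gnyfg,gdch] -> 6 lines: vnl aof jfn gnyfg gdch gboix
Hunk 3: at line 1 remove [jfn,gnyfg] add [ufn,hll,mrsak] -> 7 lines: vnl aof ufn hll mrsak gdch gboix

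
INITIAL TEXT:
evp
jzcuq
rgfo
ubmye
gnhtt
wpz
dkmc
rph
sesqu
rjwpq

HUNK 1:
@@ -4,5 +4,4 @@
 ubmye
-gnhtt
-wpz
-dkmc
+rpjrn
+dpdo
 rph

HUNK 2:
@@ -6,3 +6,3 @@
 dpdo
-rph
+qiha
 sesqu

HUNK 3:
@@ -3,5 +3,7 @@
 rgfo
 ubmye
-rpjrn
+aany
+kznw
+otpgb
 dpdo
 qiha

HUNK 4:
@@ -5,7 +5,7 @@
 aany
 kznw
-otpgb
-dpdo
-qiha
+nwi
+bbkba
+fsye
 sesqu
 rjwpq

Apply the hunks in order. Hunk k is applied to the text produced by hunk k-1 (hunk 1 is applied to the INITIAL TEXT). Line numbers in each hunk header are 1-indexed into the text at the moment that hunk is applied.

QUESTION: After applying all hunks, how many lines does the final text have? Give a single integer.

Hunk 1: at line 4 remove [gnhtt,wpz,dkmc] add [rpjrn,dpdo] -> 9 lines: evp jzcuq rgfo ubmye rpjrn dpdo rph sesqu rjwpq
Hunk 2: at line 6 remove [rph] add [qiha] -> 9 lines: evp jzcuq rgfo ubmye rpjrn dpdo qiha sesqu rjwpq
Hunk 3: at line 3 remove [rpjrn] add [aany,kznw,otpgb] -> 11 lines: evp jzcuq rgfo ubmye aany kznw otpgb dpdo qiha sesqu rjwpq
Hunk 4: at line 5 remove [otpgb,dpdo,qiha] add [nwi,bbkba,fsye] -> 11 lines: evp jzcuq rgfo ubmye aany kznw nwi bbkba fsye sesqu rjwpq
Final line count: 11

Answer: 11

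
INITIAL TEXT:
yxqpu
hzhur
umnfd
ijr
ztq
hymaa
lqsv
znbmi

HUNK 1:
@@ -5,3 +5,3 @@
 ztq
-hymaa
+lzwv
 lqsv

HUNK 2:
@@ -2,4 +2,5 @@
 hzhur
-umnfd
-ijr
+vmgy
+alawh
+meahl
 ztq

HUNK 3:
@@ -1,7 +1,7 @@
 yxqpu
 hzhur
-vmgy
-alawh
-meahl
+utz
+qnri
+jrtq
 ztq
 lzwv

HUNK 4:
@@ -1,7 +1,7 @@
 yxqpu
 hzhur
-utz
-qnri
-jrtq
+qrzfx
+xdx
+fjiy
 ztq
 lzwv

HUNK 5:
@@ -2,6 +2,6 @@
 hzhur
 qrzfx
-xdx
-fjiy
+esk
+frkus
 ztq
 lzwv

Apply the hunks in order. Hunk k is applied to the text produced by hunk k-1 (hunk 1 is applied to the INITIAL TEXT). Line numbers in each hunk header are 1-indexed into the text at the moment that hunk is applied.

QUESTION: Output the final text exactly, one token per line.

Hunk 1: at line 5 remove [hymaa] add [lzwv] -> 8 lines: yxqpu hzhur umnfd ijr ztq lzwv lqsv znbmi
Hunk 2: at line 2 remove [umnfd,ijr] add [vmgy,alawh,meahl] -> 9 lines: yxqpu hzhur vmgy alawh meahl ztq lzwv lqsv znbmi
Hunk 3: at line 1 remove [vmgy,alawh,meahl] add [utz,qnri,jrtq] -> 9 lines: yxqpu hzhur utz qnri jrtq ztq lzwv lqsv znbmi
Hunk 4: at line 1 remove [utz,qnri,jrtq] add [qrzfx,xdx,fjiy] -> 9 lines: yxqpu hzhur qrzfx xdx fjiy ztq lzwv lqsv znbmi
Hunk 5: at line 2 remove [xdx,fjiy] add [esk,frkus] -> 9 lines: yxqpu hzhur qrzfx esk frkus ztq lzwv lqsv znbmi

Answer: yxqpu
hzhur
qrzfx
esk
frkus
ztq
lzwv
lqsv
znbmi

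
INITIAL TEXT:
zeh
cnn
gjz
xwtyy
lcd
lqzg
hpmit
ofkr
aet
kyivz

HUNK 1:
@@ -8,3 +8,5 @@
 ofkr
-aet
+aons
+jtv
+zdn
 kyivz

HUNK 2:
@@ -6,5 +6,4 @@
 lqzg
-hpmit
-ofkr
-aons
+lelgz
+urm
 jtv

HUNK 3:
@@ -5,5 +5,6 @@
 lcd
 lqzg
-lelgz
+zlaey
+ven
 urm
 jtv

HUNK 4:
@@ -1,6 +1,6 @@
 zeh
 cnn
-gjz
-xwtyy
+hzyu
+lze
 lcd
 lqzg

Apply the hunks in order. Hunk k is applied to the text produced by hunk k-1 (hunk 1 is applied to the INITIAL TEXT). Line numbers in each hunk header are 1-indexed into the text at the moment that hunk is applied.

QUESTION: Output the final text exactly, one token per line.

Answer: zeh
cnn
hzyu
lze
lcd
lqzg
zlaey
ven
urm
jtv
zdn
kyivz

Derivation:
Hunk 1: at line 8 remove [aet] add [aons,jtv,zdn] -> 12 lines: zeh cnn gjz xwtyy lcd lqzg hpmit ofkr aons jtv zdn kyivz
Hunk 2: at line 6 remove [hpmit,ofkr,aons] add [lelgz,urm] -> 11 lines: zeh cnn gjz xwtyy lcd lqzg lelgz urm jtv zdn kyivz
Hunk 3: at line 5 remove [lelgz] add [zlaey,ven] -> 12 lines: zeh cnn gjz xwtyy lcd lqzg zlaey ven urm jtv zdn kyivz
Hunk 4: at line 1 remove [gjz,xwtyy] add [hzyu,lze] -> 12 lines: zeh cnn hzyu lze lcd lqzg zlaey ven urm jtv zdn kyivz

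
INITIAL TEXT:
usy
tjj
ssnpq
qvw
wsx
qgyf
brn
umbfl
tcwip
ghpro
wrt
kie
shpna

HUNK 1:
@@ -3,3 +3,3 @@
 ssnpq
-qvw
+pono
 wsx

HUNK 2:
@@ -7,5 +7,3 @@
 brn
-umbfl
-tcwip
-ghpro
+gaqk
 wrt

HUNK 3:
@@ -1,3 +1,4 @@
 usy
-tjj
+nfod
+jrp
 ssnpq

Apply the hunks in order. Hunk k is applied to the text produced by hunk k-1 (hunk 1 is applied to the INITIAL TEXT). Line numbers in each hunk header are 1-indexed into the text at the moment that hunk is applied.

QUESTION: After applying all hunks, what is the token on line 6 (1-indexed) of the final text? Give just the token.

Hunk 1: at line 3 remove [qvw] add [pono] -> 13 lines: usy tjj ssnpq pono wsx qgyf brn umbfl tcwip ghpro wrt kie shpna
Hunk 2: at line 7 remove [umbfl,tcwip,ghpro] add [gaqk] -> 11 lines: usy tjj ssnpq pono wsx qgyf brn gaqk wrt kie shpna
Hunk 3: at line 1 remove [tjj] add [nfod,jrp] -> 12 lines: usy nfod jrp ssnpq pono wsx qgyf brn gaqk wrt kie shpna
Final line 6: wsx

Answer: wsx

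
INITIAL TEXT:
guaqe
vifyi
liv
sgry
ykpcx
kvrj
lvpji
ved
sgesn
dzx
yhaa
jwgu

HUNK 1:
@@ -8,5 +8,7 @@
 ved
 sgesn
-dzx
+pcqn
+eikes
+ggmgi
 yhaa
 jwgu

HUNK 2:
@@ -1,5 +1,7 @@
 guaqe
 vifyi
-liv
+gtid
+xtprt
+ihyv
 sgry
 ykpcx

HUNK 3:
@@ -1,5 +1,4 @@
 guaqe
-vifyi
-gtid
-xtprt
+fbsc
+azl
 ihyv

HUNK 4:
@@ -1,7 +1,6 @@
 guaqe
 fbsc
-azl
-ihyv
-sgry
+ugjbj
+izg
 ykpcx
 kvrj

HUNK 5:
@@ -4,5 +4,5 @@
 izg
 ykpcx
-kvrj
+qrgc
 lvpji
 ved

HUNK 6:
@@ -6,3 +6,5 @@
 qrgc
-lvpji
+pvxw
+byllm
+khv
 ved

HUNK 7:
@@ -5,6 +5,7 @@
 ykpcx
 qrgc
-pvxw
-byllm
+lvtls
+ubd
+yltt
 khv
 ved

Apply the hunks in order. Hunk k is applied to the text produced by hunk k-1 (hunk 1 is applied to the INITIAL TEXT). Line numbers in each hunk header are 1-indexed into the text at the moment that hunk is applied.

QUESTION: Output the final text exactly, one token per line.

Hunk 1: at line 8 remove [dzx] add [pcqn,eikes,ggmgi] -> 14 lines: guaqe vifyi liv sgry ykpcx kvrj lvpji ved sgesn pcqn eikes ggmgi yhaa jwgu
Hunk 2: at line 1 remove [liv] add [gtid,xtprt,ihyv] -> 16 lines: guaqe vifyi gtid xtprt ihyv sgry ykpcx kvrj lvpji ved sgesn pcqn eikes ggmgi yhaa jwgu
Hunk 3: at line 1 remove [vifyi,gtid,xtprt] add [fbsc,azl] -> 15 lines: guaqe fbsc azl ihyv sgry ykpcx kvrj lvpji ved sgesn pcqn eikes ggmgi yhaa jwgu
Hunk 4: at line 1 remove [azl,ihyv,sgry] add [ugjbj,izg] -> 14 lines: guaqe fbsc ugjbj izg ykpcx kvrj lvpji ved sgesn pcqn eikes ggmgi yhaa jwgu
Hunk 5: at line 4 remove [kvrj] add [qrgc] -> 14 lines: guaqe fbsc ugjbj izg ykpcx qrgc lvpji ved sgesn pcqn eikes ggmgi yhaa jwgu
Hunk 6: at line 6 remove [lvpji] add [pvxw,byllm,khv] -> 16 lines: guaqe fbsc ugjbj izg ykpcx qrgc pvxw byllm khv ved sgesn pcqn eikes ggmgi yhaa jwgu
Hunk 7: at line 5 remove [pvxw,byllm] add [lvtls,ubd,yltt] -> 17 lines: guaqe fbsc ugjbj izg ykpcx qrgc lvtls ubd yltt khv ved sgesn pcqn eikes ggmgi yhaa jwgu

Answer: guaqe
fbsc
ugjbj
izg
ykpcx
qrgc
lvtls
ubd
yltt
khv
ved
sgesn
pcqn
eikes
ggmgi
yhaa
jwgu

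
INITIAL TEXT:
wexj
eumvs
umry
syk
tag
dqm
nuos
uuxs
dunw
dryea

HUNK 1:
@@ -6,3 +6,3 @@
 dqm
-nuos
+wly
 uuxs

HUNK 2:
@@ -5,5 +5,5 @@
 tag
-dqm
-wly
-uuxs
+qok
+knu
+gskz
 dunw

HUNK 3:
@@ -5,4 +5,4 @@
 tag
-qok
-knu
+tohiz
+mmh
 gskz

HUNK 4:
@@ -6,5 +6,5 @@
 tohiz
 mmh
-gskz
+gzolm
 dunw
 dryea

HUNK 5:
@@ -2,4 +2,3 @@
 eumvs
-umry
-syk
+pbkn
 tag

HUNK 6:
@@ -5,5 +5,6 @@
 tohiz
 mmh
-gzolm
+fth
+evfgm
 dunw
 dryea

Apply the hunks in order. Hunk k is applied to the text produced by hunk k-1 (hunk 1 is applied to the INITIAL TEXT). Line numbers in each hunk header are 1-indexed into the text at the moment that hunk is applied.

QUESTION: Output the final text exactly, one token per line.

Hunk 1: at line 6 remove [nuos] add [wly] -> 10 lines: wexj eumvs umry syk tag dqm wly uuxs dunw dryea
Hunk 2: at line 5 remove [dqm,wly,uuxs] add [qok,knu,gskz] -> 10 lines: wexj eumvs umry syk tag qok knu gskz dunw dryea
Hunk 3: at line 5 remove [qok,knu] add [tohiz,mmh] -> 10 lines: wexj eumvs umry syk tag tohiz mmh gskz dunw dryea
Hunk 4: at line 6 remove [gskz] add [gzolm] -> 10 lines: wexj eumvs umry syk tag tohiz mmh gzolm dunw dryea
Hunk 5: at line 2 remove [umry,syk] add [pbkn] -> 9 lines: wexj eumvs pbkn tag tohiz mmh gzolm dunw dryea
Hunk 6: at line 5 remove [gzolm] add [fth,evfgm] -> 10 lines: wexj eumvs pbkn tag tohiz mmh fth evfgm dunw dryea

Answer: wexj
eumvs
pbkn
tag
tohiz
mmh
fth
evfgm
dunw
dryea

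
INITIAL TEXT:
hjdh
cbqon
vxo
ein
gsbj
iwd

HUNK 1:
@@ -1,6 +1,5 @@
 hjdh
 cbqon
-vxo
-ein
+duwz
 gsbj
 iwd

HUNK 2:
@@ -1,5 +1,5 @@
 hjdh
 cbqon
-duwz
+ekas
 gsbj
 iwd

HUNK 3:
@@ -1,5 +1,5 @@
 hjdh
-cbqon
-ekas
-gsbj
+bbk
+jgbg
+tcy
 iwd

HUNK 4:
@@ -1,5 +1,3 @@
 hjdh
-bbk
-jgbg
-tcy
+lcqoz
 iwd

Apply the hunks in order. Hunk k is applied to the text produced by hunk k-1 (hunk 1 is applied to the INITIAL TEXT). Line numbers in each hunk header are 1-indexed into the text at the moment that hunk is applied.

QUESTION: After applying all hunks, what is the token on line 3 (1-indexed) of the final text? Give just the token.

Answer: iwd

Derivation:
Hunk 1: at line 1 remove [vxo,ein] add [duwz] -> 5 lines: hjdh cbqon duwz gsbj iwd
Hunk 2: at line 1 remove [duwz] add [ekas] -> 5 lines: hjdh cbqon ekas gsbj iwd
Hunk 3: at line 1 remove [cbqon,ekas,gsbj] add [bbk,jgbg,tcy] -> 5 lines: hjdh bbk jgbg tcy iwd
Hunk 4: at line 1 remove [bbk,jgbg,tcy] add [lcqoz] -> 3 lines: hjdh lcqoz iwd
Final line 3: iwd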